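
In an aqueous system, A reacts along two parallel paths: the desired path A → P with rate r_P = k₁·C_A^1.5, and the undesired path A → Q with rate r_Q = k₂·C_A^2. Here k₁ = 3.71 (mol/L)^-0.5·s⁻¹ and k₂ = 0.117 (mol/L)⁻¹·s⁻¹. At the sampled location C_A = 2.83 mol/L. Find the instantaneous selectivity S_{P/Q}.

S_{P/Q} = r_P/r_Q = (k₁·C_A^1.5)/(k₂·C_A^2) = (k₁/k₂)·C_A^-0.5.
= (3.71×2.830^1.5) / (0.117×2.830^2) = 17.66/0.9370 = 18.8.

18.8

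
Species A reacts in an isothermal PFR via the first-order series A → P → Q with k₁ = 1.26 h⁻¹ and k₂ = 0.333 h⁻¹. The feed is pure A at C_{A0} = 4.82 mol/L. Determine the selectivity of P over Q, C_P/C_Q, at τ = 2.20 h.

The intermediate concentration in a first-order A→B→C sequence is C_P = k₁C_{A0}(e^(−k₁τ) − e^(−k₂τ))/(k₂−k₁).
e^(−k₁τ) = e^(−1.26×2.20) = e^(−2.772) = 0.06254; e^(−k₂τ) = e^(−0.7326) = 0.4807.
C_P = 1.26×4.82/(0.333−1.26) × (0.06254−0.4807) = (-6.551)×(-0.4181) = 2.739 mol/L.
C_A = C_{A0}e^(−k₁τ) = 0.3014 mol/L, so C_Q = C_{A0}−C_A−C_P = 1.779 mol/L; C_P/C_Q = 1.54.

1.54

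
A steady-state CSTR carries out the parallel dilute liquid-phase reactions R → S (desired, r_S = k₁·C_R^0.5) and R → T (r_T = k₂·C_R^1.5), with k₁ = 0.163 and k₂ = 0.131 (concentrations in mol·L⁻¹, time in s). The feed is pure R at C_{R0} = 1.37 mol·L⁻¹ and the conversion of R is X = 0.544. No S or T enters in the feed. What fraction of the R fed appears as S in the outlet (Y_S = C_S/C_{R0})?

0.362

Exit C_R = C_{R0}(1−X) = 1.37×0.456 = 0.6247 mol·L⁻¹.
Rates in a CSTR are evaluated at the outlet concentration: r_S = 0.163×0.6247^0.5 = 0.1288, r_T = 0.131×0.6247^1.5 = 0.06468.
Fraction of consumed R going to S: r_S/(r_S+r_T) = 0.6657.
C_S = 0.6657·C_{R0}·X = 0.6657×1.37×0.544 = 0.496 mol·L⁻¹; Y_S = C_S/C_{R0} = 0.362.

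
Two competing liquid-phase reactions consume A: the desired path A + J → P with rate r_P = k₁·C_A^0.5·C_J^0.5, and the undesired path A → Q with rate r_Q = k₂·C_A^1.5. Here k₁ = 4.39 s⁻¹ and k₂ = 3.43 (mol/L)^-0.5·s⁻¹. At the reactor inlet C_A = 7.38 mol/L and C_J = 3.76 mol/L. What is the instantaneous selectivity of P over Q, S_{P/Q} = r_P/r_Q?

0.336

S_{P/Q} = r_P/r_Q = (k₁·C_A^0.5·C_J^0.5)/(k₂·C_A^1.5) = (k₁/k₂)·C_A⁻¹·C_J^0.5.
= (4.39×7.380^0.5×3.760^0.5) / (3.43×7.380^1.5) = 23.13/68.77 = 0.336.
The undesired path is higher order in A, so low C_A (CSTR or dilute feed) favours P.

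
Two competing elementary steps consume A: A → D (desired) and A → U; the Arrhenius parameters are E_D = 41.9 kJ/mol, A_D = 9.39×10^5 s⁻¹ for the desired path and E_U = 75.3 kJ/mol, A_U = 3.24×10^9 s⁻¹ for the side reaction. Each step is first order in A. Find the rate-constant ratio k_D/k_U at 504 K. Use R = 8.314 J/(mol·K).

0.839

k_D/k_U = (A_D/A_U)·exp[−(E_D−E_U)/(RT)] = (A_D/A_U)·exp[(E_U−E_D)/(RT)].
(E_U−E_D)/(RT) = (75.3−41.9)×10³/(8.314×504) = 33400/4190 = 7.971.
k_D/k_U = (9.39×10^5/3.24×10^9)·exp(7.971) = 2.898×10^-4 × 2895 = 0.839.
Since E_D < E_U, lowering the temperature improves selectivity toward D.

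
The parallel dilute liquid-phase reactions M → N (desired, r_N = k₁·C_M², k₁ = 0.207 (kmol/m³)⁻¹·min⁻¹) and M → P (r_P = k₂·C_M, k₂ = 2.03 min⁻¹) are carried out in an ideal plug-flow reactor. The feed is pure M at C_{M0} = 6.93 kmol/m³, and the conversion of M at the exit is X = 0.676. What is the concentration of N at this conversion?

C_M = C_{M0}(1−X) = 2.245 kmol/m³.
Along a PFR/batch, dC_P/dC_M = −r_P/(r_N+r_P) = −k₂/(k₂+k₁·C_M).
Integrating from C_{M0} to C_M: C_P = (2.03/0.207)·ln[(2.03+0.207·6.93)/(2.03+0.207·2.25)] = 9.807·ln(3.465/2.495) = 3.220 kmol/m³.
Then C_N = (C_{M0}−C_M) − C_P = 4.685 − 3.220 = 1.464 kmol/m³.

1.46 kmol/m³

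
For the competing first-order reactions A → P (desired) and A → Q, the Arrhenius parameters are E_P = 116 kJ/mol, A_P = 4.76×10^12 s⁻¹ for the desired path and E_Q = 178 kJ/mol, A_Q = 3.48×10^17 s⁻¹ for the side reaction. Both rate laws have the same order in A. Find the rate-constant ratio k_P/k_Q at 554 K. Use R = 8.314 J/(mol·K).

With equal orders, S_{P/Q} = k_P/k_Q = (A_P/A_Q)·exp[(E_Q−E_P)/(RT)].
(E_Q−E_P)/(RT) = (178−116)×10³/(8.314×554) = 62000/4606 = 13.46.
k_P/k_Q = (4.76×10^12/3.48×10^17)·exp(13.46) = 1.368×10^-5 × 7.014×10^5 = 9.59.

9.59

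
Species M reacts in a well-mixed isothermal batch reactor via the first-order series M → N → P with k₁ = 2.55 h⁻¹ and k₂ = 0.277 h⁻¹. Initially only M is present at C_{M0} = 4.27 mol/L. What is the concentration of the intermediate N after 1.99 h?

Solving the coupled first-order balances gives C_N(t) = [k₁/(k₂−k₁)]·C_{M0}·(e^(−k₁t) − e^(−k₂t)).
e^(−k₁t) = e^(−2.55×1.99) = e^(−5.074) = 0.006254; e^(−k₂t) = e^(−0.5512) = 0.5762.
C_N = 2.55×4.27/(0.277−2.55) × (0.006254−0.5762) = (-4.790)×(-0.5700) = 2.730 mol/L.

2.73 mol/L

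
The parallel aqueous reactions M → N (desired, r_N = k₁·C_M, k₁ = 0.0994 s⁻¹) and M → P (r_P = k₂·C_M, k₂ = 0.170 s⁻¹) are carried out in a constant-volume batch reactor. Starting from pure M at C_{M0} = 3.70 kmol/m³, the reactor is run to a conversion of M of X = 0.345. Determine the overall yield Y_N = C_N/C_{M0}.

C_M = C_{M0}(1−X) = 2.424 kmol/m³.
Both paths are first order in M, so the instantaneous fraction to N is constant: dC_N/d(−C_M) = k₁/(k₁+k₂) = 0.3690.
C_N = 0.3690·(C_{M0}−C_M) = 0.3690×1.276 = 0.471 kmol/m³.
Y_N = C_N/C_{M0} = 0.4710/3.70 = 0.127.

0.127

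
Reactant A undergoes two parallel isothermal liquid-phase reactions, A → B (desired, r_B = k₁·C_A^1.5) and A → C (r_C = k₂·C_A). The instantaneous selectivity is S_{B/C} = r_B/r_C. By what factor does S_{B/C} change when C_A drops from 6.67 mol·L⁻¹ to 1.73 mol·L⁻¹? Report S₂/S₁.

S_{B/C} = (k₁/k₂)·C_A^0.5, so S₂/S₁ = (C_{A,2}/C_{A,1})^0.5.
= (1.73/6.67)^0.5 = (0.2594)^0.5 = 0.509.

0.509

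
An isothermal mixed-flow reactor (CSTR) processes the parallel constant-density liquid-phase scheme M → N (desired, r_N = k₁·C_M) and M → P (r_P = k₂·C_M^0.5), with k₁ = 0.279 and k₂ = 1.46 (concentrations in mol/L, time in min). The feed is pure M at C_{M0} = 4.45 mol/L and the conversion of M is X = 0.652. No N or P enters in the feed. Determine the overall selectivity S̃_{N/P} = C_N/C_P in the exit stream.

0.238

Exit C_M = C_{M0}(1−X) = 4.45×0.348 = 1.549 mol/L.
Rates in a CSTR are evaluated at the outlet concentration: r_N = 0.279×1.549 = 0.4321, r_P = 1.46×1.549^0.5 = 1.817.
Overall selectivity = C_N/C_P = r_Nτ/(r_Pτ) = r_N/r_P = 0.238.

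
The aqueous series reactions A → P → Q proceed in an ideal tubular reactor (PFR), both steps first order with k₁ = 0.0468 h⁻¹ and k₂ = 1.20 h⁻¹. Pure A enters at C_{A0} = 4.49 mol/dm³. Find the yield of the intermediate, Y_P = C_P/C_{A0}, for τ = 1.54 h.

For first-order series with pure A initially, C_P(τ) = k₁C_{A0}/(k₂−k₁)·(e^(−k₁τ) − e^(−k₂τ)).
e^(−k₁τ) = e^(−0.0468×1.54) = e^(−0.07207) = 0.9305; e^(−k₂τ) = e^(−1.848) = 0.1576.
C_P = 0.0468×4.49/(1.20−0.0468) × (0.9305−0.1576) = 0.1822×0.7729 = 0.1408 mol/dm³.
Y_P = C_P/C_{A0} = 0.1408/4.49 = 0.0314.

0.0314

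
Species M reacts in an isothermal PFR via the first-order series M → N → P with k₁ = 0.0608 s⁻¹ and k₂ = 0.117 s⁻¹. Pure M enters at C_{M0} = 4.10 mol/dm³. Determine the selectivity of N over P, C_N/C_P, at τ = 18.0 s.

0.530

The intermediate concentration in a first-order A→B→C sequence is C_N = k₁C_{M0}(e^(−k₁τ) − e^(−k₂τ))/(k₂−k₁).
e^(−k₁τ) = e^(−0.0608×18.0) = e^(−1.094) = 0.3347; e^(−k₂τ) = e^(−2.106) = 0.1217.
C_N = 0.0608×4.10/(0.117−0.0608) × (0.3347−0.1217) = 4.436×0.2130 = 0.9449 mol/dm³.
C_M = C_{M0}e^(−k₁τ) = 1.372 mol/dm³, so C_P = C_{M0}−C_M−C_N = 1.783 mol/dm³; C_N/C_P = 0.530.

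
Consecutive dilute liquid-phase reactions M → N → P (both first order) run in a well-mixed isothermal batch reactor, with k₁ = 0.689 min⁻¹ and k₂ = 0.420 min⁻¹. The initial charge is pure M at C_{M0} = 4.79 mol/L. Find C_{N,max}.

For a first-order series the maximum intermediate yield is C_{N,max}/C_{M0} = (k₁/k₂)^[k₂/(k₂−k₁)].
= (0.689/0.420)^(0.420/(0.420−0.689)) = (1.640)^(-1.561) = 0.4617.
C_{N,max} = 0.4617×4.79 = 2.21 mol/L.

2.21 mol/L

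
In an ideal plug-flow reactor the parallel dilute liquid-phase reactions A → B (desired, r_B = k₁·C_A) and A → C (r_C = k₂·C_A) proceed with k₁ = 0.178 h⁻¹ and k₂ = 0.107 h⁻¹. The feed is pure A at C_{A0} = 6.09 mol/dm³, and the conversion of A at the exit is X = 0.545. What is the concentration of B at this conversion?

2.07 mol/dm³

C_A = C_{A0}(1−X) = 2.771 mol/dm³.
Both paths are first order in A, so the instantaneous fraction to B is constant: dC_B/d(−C_A) = k₁/(k₁+k₂) = 0.6246.
C_B = 0.6246·(C_{A0}−C_A) = 0.6246×3.319 = 2.07 mol/dm³.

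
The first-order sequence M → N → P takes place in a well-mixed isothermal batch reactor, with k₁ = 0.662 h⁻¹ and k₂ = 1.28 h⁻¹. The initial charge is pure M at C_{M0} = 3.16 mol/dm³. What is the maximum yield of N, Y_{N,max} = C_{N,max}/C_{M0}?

0.255

Evaluating C_N at t_opt = ln(k₂/k₁)/(k₂−k₁) gives C_{N,max}/C_{M0} = (k₁/k₂)^[k₂/(k₂−k₁)].
= (0.662/1.28)^(1.28/(1.28−0.662)) = (0.5172)^(2.071) = 0.2552.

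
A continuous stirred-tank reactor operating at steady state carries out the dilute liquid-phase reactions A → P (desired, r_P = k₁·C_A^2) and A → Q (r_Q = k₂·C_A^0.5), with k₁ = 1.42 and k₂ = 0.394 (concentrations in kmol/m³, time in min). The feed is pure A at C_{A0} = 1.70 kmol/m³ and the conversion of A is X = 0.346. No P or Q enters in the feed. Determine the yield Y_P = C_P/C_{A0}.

Exit C_A = C_{A0}(1−X) = 1.70×0.654 = 1.112 kmol/m³.
Rates in a CSTR are evaluated at the outlet concentration: r_P = 1.42×1.112^2 = 1.755, r_Q = 0.394×1.112^0.5 = 0.4154.
Fraction of consumed A going to P: r_P/(r_P+r_Q) = 0.8086.
C_P = 0.8086·C_{A0}·X = 0.8086×1.70×0.346 = 0.476 kmol/m³; Y_P = C_P/C_{A0} = 0.280.

0.280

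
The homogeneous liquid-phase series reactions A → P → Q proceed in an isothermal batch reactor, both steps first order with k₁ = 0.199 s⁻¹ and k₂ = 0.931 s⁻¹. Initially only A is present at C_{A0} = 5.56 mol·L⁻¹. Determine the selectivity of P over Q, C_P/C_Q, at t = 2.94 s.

0.433

For first-order series with pure A initially, C_P(t) = k₁C_{A0}/(k₂−k₁)·(e^(−k₁t) − e^(−k₂t)).
e^(−k₁t) = e^(−0.199×2.94) = e^(−0.5851) = 0.5571; e^(−k₂t) = e^(−2.737) = 0.06476.
C_P = 0.199×5.56/(0.931−0.199) × (0.5571−0.06476) = 1.512×0.4923 = 0.7442 mol·L⁻¹.
C_A = C_{A0}e^(−k₁t) = 3.097 mol·L⁻¹, so C_Q = C_{A0}−C_A−C_P = 1.719 mol·L⁻¹; C_P/C_Q = 0.433.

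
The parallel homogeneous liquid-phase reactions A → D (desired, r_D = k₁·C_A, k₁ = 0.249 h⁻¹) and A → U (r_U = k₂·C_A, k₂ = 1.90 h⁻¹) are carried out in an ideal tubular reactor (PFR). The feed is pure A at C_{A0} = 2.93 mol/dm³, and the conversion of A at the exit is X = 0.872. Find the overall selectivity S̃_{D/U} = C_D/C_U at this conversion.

0.131

C_A = C_{A0}(1−X) = 0.3750 mol/dm³.
Both paths are first order in A, so the instantaneous fraction to D is constant: dC_D/d(−C_A) = k₁/(k₁+k₂) = 0.1159.
C_D = 0.1159·(C_{A0}−C_A) = 0.1159×2.555 = 0.296 mol/dm³.
C_U = (C_{A0}−C_A)−C_D = 2.259 mol/dm³; S̃_{D/U} = 0.2960/2.259 = 0.131.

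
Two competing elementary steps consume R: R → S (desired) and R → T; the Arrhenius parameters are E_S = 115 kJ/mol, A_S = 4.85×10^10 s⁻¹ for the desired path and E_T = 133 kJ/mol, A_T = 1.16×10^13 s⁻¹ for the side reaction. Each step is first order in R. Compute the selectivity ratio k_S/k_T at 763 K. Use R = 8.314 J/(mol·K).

With equal orders, S_{S/T} = k_S/k_T = (A_S/A_T)·exp[(E_T−E_S)/(RT)].
(E_T−E_S)/(RT) = (133−115)×10³/(8.314×763) = 18000/6344 = 2.838.
k_S/k_T = (4.85×10^10/1.16×10^13)·exp(2.838) = 0.004181 × 17.07 = 0.0714.
Since E_S < E_T, lowering the temperature improves selectivity toward S.

0.0714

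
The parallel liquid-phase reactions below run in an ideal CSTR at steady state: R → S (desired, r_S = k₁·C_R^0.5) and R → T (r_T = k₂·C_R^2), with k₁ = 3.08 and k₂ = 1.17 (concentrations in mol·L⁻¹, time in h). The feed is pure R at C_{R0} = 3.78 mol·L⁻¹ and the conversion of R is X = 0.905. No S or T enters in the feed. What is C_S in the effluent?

Exit C_R = C_{R0}(1−X) = 3.78×0.0950 = 0.3591 mol·L⁻¹.
A CSTR operates uniformly at the exit composition, giving r_S = 1.846 and r_T = 0.1509 (each k·C_R^n at C_R = 0.3591).
Fraction of consumed R going to S: r_S/(r_S+r_T) = 0.9244.
C_S = 0.9244·C_{R0}·X = 0.9244×3.78×0.905 = 3.16 mol·L⁻¹.

3.16 mol·L⁻¹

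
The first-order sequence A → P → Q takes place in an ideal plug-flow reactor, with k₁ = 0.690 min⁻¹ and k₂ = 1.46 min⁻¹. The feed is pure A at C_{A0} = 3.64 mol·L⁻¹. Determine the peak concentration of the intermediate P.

0.879 mol·L⁻¹

For a first-order series the maximum intermediate yield is C_{P,max}/C_{A0} = (k₁/k₂)^[k₂/(k₂−k₁)].
= (0.690/1.46)^(1.46/(1.46−0.690)) = (0.4726)^(1.896) = 0.2414.
C_{P,max} = 0.2414×3.64 = 0.879 mol·L⁻¹.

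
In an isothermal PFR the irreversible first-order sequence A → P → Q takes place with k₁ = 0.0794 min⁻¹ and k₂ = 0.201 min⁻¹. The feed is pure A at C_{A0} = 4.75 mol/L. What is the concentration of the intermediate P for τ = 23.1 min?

0.466 mol/L

Solving the coupled first-order balances gives C_P(τ) = [k₁/(k₂−k₁)]·C_{A0}·(e^(−k₁τ) − e^(−k₂τ)).
e^(−k₁τ) = e^(−0.0794×23.1) = e^(−1.834) = 0.1598; e^(−k₂τ) = e^(−4.643) = 0.009628.
C_P = 0.0794×4.75/(0.201−0.0794) × (0.1598−0.009628) = 3.102×0.1501 = 0.4656 mol/L.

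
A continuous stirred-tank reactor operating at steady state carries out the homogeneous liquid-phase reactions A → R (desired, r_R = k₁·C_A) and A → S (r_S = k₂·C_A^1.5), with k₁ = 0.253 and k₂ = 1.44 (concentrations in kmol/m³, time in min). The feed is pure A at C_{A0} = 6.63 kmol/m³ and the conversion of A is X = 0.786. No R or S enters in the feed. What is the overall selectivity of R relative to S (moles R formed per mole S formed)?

Exit C_A = C_{A0}(1−X) = 6.63×0.214 = 1.419 kmol/m³.
A CSTR operates uniformly at the exit composition, giving r_R = 0.3590 and r_S = 2.434 (each k·C_A^n at C_A = 1.419).
Overall selectivity = C_R/C_S = r_Rτ/(r_Sτ) = r_R/r_S = 0.148.

0.148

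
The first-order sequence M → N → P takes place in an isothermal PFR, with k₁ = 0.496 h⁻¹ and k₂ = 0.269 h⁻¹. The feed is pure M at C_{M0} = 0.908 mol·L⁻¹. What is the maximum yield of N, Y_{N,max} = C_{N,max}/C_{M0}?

0.484

For a first-order series the maximum intermediate yield is C_{N,max}/C_{M0} = (k₁/k₂)^[k₂/(k₂−k₁)].
= (0.496/0.269)^(0.269/(0.269−0.496)) = (1.844)^(-1.185) = 0.4843.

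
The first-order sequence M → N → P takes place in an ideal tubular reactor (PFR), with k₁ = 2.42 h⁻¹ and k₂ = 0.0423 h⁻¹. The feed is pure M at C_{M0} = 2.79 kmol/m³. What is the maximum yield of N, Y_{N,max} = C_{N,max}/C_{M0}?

0.931

Evaluating C_N at τ_opt = ln(k₂/k₁)/(k₂−k₁) gives C_{N,max}/C_{M0} = (k₁/k₂)^[k₂/(k₂−k₁)].
= (2.42/0.0423)^(0.0423/(0.0423−2.42)) = (57.21)^(-0.01779) = 0.9305.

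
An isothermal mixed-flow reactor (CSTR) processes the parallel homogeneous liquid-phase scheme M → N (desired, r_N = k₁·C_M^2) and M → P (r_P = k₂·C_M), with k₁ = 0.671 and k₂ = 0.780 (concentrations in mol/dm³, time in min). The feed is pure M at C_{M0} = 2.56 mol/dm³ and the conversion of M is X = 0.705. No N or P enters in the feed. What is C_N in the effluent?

0.711 mol/dm³

Exit C_M = C_{M0}(1−X) = 2.56×0.295 = 0.7552 mol/dm³.
In a CSTR the entire volume is at exit conditions, so r_N = 0.671×0.7552^2 = 0.3827 and r_P = 0.780×0.7552 = 0.5891.
Fraction of consumed M going to N: r_N/(r_N+r_P) = 0.3938.
C_N = 0.3938·C_{M0}·X = 0.3938×2.56×0.705 = 0.711 mol/dm³.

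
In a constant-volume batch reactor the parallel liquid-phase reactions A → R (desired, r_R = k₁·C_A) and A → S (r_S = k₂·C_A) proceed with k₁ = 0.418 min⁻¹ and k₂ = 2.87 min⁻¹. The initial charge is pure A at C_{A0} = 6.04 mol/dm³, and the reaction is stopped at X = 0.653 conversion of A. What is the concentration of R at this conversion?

0.501 mol/dm³

C_A = C_{A0}(1−X) = 2.096 mol/dm³.
Both paths are first order in A, so the instantaneous fraction to R is constant: dC_R/d(−C_A) = k₁/(k₁+k₂) = 0.1271.
C_R = 0.1271·(C_{A0}−C_A) = 0.1271×3.944 = 0.501 mol/dm³.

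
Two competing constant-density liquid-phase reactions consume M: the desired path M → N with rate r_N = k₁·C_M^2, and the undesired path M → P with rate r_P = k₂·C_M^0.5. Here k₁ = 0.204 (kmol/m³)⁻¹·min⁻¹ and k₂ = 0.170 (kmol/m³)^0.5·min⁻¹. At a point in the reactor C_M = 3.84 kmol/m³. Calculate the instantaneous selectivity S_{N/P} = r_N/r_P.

9.03

S_{N/P} = r_N/r_P = (k₁·C_M^2)/(k₂·C_M^0.5) = (k₁/k₂)·C_M^1.5.
= (0.204×3.840^2) / (0.170×3.840^0.5) = 3.008/0.3331 = 9.03.
Since the desired path is higher order in M, keeping C_M high (PFR or concentrated feed) favours N.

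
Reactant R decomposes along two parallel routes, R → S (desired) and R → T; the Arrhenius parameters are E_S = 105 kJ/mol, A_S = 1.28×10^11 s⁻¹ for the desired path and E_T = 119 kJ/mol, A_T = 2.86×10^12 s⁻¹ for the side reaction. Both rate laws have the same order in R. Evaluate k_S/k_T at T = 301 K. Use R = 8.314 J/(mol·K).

Since both paths have the same order in R, the concentration cancels and S_{S/T} = k_S/k_T = (A_S/A_T)·exp[(E_T−E_S)/(RT)].
(E_T−E_S)/(RT) = (119−105)×10³/(8.314×301) = 14000/2503 = 5.594.
k_S/k_T = (1.28×10^11/2.86×10^12)·exp(5.594) = 0.04476 × 268.9 = 12.0.
Since E_S < E_T, lowering the temperature improves selectivity toward S.

12.0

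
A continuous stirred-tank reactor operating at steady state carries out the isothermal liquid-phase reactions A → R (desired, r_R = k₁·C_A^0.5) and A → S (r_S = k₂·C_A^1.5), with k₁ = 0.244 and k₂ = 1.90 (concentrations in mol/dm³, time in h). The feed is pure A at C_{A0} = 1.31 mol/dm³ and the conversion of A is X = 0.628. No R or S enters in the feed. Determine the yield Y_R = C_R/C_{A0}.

Exit C_A = C_{A0}(1−X) = 1.31×0.372 = 0.4873 mol/dm³.
A CSTR operates uniformly at the exit composition, giving r_R = 0.1703 and r_S = 0.6464 (each k·C_A^n at C_A = 0.4873).
Fraction of consumed A going to R: r_R/(r_R+r_S) = 0.2086.
C_R = 0.2086·C_{A0}·X = 0.2086×1.31×0.628 = 0.172 mol/dm³; Y_R = C_R/C_{A0} = 0.131.

0.131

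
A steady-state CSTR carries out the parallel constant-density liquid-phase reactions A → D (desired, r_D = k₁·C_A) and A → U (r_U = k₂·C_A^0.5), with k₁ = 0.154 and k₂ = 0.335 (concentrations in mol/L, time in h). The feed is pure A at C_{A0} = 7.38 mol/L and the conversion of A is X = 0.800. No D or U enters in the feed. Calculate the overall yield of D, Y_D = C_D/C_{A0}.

0.287

Exit C_A = C_{A0}(1−X) = 7.38×0.200 = 1.476 mol/L.
Rates in a CSTR are evaluated at the outlet concentration: r_D = 0.154×1.476 = 0.2273, r_U = 0.335×1.476^0.5 = 0.4070.
Fraction of consumed A going to D: r_D/(r_D+r_U) = 0.3584.
C_D = 0.3584·C_{A0}·X = 0.3584×7.38×0.800 = 2.12 mol/L; Y_D = C_D/C_{A0} = 0.287.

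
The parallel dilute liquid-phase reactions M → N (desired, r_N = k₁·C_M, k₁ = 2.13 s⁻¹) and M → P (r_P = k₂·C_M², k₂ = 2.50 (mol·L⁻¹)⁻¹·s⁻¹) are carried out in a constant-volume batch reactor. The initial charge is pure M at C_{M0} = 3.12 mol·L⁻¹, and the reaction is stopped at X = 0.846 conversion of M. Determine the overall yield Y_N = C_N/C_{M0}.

C_M = C_{M0}(1−X) = 0.4805 mol·L⁻¹.
Along a PFR/batch, dC_N/dC_M = −r_N/(r_N+r_P) = −k₁/(k₁+k₂·C_M).
Integrating from C_{M0} to C_M: C_N = (2.13/2.50)·ln[(2.13+2.50·3.12)/(2.13+2.50·0.480)] = 0.8520·ln(9.930/3.331) = 0.9306 mol·L⁻¹.
Y_N = C_N/C_{M0} = 0.9306/3.12 = 0.298.

0.298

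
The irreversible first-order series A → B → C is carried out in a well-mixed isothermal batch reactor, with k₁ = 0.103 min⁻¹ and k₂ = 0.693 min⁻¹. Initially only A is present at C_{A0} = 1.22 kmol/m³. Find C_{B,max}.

For a first-order series the maximum intermediate yield is C_{B,max}/C_{A0} = (k₁/k₂)^[k₂/(k₂−k₁)].
= (0.103/0.693)^(0.693/(0.693−0.103)) = (0.1486)^(1.175) = 0.1066.
C_{B,max} = 0.1066×1.22 = 0.130 kmol/m³.

0.130 kmol/m³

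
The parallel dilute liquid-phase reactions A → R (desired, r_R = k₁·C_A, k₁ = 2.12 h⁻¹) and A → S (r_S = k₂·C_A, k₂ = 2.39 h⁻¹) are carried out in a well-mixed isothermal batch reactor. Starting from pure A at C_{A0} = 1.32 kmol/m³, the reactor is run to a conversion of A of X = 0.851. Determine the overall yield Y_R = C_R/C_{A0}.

0.400

C_A = C_{A0}(1−X) = 0.1967 kmol/m³.
Both paths are first order in A, so the instantaneous fraction to R is constant: dC_R/d(−C_A) = k₁/(k₁+k₂) = 0.4701.
C_R = 0.4701·(C_{A0}−C_A) = 0.4701×1.123 = 0.528 kmol/m³.
Y_R = C_R/C_{A0} = 0.5280/1.32 = 0.400.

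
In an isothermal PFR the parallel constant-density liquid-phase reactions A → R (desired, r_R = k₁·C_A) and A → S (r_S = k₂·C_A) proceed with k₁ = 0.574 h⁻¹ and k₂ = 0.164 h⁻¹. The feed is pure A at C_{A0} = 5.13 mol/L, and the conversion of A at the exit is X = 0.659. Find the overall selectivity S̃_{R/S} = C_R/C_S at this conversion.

3.50

C_A = C_{A0}(1−X) = 1.749 mol/L.
Both paths are first order in A, so the instantaneous fraction to R is constant: dC_R/d(−C_A) = k₁/(k₁+k₂) = 0.7778.
C_R = 0.7778·(C_{A0}−C_A) = 0.7778×3.381 = 2.63 mol/L.
C_S = (C_{A0}−C_A)−C_R = 0.7513 mol/L; S̃_{R/S} = 2.629/0.7513 = 3.50.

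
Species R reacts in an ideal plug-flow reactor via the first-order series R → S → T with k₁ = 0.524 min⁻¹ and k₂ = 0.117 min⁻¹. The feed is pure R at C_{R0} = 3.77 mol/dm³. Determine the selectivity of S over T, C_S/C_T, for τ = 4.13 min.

2.71

For first-order series with pure R initially, C_S(τ) = k₁C_{R0}/(k₂−k₁)·(e^(−k₁τ) − e^(−k₂τ)).
e^(−k₁τ) = e^(−0.524×4.13) = e^(−2.164) = 0.1149; e^(−k₂τ) = e^(−0.4832) = 0.6168.
C_S = 0.524×3.77/(0.117−0.524) × (0.1149−0.6168) = (-4.854)×(-0.5019) = 2.436 mol/dm³.
C_R = C_{R0}e^(−k₁τ) = 0.4330 mol/dm³, so C_T = C_{R0}−C_R−C_S = 0.9007 mol/dm³; C_S/C_T = 2.71.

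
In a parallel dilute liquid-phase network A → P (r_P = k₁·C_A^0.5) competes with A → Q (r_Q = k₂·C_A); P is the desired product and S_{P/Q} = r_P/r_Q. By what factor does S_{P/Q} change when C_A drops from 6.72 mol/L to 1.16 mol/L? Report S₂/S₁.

2.41

S_{P/Q} = (k₁/k₂)·C_A^-0.5, so S₂/S₁ = (C_{A,2}/C_{A,1})^-0.5.
= (1.16/6.72)^(-0.5) = (0.1726)^(-0.5) = 2.41.
Selectivity toward P rises as C_A falls — low-concentration operation is favoured.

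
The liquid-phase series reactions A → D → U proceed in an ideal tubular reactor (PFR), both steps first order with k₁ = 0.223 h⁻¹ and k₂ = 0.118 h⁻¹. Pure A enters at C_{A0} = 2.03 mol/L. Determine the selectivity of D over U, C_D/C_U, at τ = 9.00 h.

The intermediate concentration in a first-order A→B→C sequence is C_D = k₁C_{A0}(e^(−k₁τ) − e^(−k₂τ))/(k₂−k₁).
e^(−k₁τ) = e^(−0.223×9.00) = e^(−2.007) = 0.1344; e^(−k₂τ) = e^(−1.062) = 0.3458.
C_D = 0.223×2.03/(0.118−0.223) × (0.1344−0.3458) = (-4.311)×(-0.2114) = 0.9113 mol/L.
C_A = C_{A0}e^(−k₁τ) = 0.2728 mol/L, so C_U = C_{A0}−C_A−C_D = 0.8459 mol/L; C_D/C_U = 1.08.

1.08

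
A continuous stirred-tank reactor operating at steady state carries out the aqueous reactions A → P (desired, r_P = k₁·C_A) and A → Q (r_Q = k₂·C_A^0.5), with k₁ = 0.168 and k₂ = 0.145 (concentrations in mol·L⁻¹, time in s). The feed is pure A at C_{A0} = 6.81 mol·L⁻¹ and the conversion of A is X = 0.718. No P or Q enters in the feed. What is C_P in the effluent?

Exit C_A = C_{A0}(1−X) = 6.81×0.282 = 1.920 mol·L⁻¹.
In a CSTR the entire volume is at exit conditions, so r_P = 0.168×1.920 = 0.3226 and r_Q = 0.145×1.920^0.5 = 0.2009.
Fraction of consumed A going to P: r_P/(r_P+r_Q) = 0.6162.
C_P = 0.6162·C_{A0}·X = 0.6162×6.81×0.718 = 3.01 mol·L⁻¹.

3.01 mol·L⁻¹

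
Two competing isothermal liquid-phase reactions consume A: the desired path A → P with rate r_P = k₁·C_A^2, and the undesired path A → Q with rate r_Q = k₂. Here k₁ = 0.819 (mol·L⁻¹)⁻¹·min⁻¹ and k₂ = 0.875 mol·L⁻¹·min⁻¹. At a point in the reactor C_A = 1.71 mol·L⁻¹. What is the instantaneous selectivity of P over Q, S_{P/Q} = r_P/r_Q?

2.74

S_{P/Q} = r_P/r_Q = (k₁·C_A^2)/(k₂) = (k₁/k₂)·C_A^2.
= (0.819×1.710^2) / (0.875) = 2.395/0.8750 = 2.74.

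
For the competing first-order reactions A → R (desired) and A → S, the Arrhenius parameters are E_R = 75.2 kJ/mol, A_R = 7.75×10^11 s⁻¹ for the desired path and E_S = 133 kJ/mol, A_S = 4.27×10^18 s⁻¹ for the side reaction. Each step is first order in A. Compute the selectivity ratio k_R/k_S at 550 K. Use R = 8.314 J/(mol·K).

0.0560

k_R/k_S = (A_R/A_S)·exp[−(E_R−E_S)/(RT)] = (A_R/A_S)·exp[(E_S−E_R)/(RT)].
(E_S−E_R)/(RT) = (133−75.2)×10³/(8.314×550) = 57800/4573 = 12.64.
k_R/k_S = (7.75×10^11/4.27×10^18)·exp(12.64) = 1.815×10^-7 × 3.087×10^5 = 0.0560.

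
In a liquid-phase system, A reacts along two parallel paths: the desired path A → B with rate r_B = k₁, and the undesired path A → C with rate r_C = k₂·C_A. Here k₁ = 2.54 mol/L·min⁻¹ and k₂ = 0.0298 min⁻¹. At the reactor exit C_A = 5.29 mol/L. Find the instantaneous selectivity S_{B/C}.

S_{B/C} = r_B/r_C = (k₁)/(k₂·C_A) = (k₁/k₂)·C_A⁻¹.
= (2.54) / (0.0298×5.290) = 2.540/0.1576 = 16.1.

16.1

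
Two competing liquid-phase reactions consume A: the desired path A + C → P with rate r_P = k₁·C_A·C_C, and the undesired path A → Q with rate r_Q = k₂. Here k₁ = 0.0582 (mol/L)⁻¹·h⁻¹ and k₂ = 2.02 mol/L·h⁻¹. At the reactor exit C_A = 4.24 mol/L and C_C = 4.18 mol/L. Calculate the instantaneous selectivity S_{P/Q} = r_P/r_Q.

0.511

S_{P/Q} = r_P/r_Q = (k₁·C_A·C_C)/(k₂) = (k₁/k₂)·C_A·C_C.
= (0.0582×4.240×4.180) / (2.02) = 1.031/2.020 = 0.511.
Since the desired path is higher order in A, keeping C_A high (PFR or concentrated feed) favours P.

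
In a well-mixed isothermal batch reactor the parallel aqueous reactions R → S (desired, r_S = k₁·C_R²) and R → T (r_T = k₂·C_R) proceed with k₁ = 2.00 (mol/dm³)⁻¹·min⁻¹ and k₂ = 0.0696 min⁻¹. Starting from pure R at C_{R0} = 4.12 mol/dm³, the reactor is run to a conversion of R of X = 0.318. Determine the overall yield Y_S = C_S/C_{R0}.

C_R = C_{R0}(1−X) = 2.810 mol/dm³.
Along a PFR/batch, dC_T/dC_R = −r_T/(r_S+r_T) = −k₂/(k₂+k₁·C_R).
Integrating from C_{R0} to C_R: C_T = (0.0696/2.00)·ln[(0.0696+2.00·4.12)/(0.0696+2.00·2.81)] = 0.03480·ln(8.310/5.689) = 0.01318 mol/dm³.
Then C_S = (C_{R0}−C_R) − C_T = 1.310 − 0.01318 = 1.297 mol/dm³.
Y_S = C_S/C_{R0} = 1.297/4.12 = 0.315.

0.315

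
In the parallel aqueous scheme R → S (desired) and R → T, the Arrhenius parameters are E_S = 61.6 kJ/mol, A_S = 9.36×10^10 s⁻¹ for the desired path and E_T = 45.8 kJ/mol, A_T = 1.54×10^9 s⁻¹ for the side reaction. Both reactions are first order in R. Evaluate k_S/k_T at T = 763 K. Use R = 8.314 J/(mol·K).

5.04

k_S/k_T = (A_S/A_T)·exp[−(E_S−E_T)/(RT)] = (A_S/A_T)·exp[(E_T−E_S)/(RT)].
(E_T−E_S)/(RT) = (45.8−61.6)×10³/(8.314×763) = -15800/6344 = -2.491.
k_S/k_T = (9.36×10^10/1.54×10^9)·exp(-2.491) = 60.78 × 0.08285 = 5.04.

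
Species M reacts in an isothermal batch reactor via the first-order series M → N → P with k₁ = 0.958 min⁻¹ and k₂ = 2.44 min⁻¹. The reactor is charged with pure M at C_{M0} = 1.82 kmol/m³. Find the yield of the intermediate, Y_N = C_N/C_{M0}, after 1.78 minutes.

0.109

The intermediate concentration in a first-order A→B→C sequence is C_N = k₁C_{M0}(e^(−k₁t) − e^(−k₂t))/(k₂−k₁).
e^(−k₁t) = e^(−0.958×1.78) = e^(−1.705) = 0.1817; e^(−k₂t) = e^(−4.343) = 0.01299.
C_N = 0.958×1.82/(2.44−0.958) × (0.1817−0.01299) = 1.176×0.1687 = 0.1985 kmol/m³.
Y_N = C_N/C_{M0} = 0.1985/1.82 = 0.109.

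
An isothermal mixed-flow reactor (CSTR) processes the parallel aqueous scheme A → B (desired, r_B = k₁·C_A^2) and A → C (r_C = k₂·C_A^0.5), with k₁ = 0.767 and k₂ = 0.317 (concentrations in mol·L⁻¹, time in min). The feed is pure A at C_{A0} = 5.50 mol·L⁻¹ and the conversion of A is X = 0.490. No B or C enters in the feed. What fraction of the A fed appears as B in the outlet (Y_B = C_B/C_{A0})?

0.450

Exit C_A = C_{A0}(1−X) = 5.50×0.510 = 2.805 mol·L⁻¹.
A CSTR operates uniformly at the exit composition, giving r_B = 6.035 and r_C = 0.5309 (each k·C_A^n at C_A = 2.805).
Fraction of consumed A going to B: r_B/(r_B+r_C) = 0.9191.
C_B = 0.9191·C_{A0}·X = 0.9191×5.50×0.490 = 2.48 mol·L⁻¹; Y_B = C_B/C_{A0} = 0.450.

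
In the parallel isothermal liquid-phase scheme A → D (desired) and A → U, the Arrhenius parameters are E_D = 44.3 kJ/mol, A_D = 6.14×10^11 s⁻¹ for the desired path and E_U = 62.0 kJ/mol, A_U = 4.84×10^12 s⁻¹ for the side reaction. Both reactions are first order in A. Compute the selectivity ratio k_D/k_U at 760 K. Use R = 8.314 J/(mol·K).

2.09

k_D/k_U = (A_D/A_U)·exp[−(E_D−E_U)/(RT)] = (A_D/A_U)·exp[(E_U−E_D)/(RT)].
(E_U−E_D)/(RT) = (62.0−44.3)×10³/(8.314×760) = 17700/6319 = 2.801.
k_D/k_U = (6.14×10^11/4.84×10^12)·exp(2.801) = 0.1269 × 16.46 = 2.09.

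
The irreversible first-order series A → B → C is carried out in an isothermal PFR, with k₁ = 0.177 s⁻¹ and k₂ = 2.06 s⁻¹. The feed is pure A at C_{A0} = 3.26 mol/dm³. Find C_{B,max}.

Evaluating C_B at τ_opt = ln(k₂/k₁)/(k₂−k₁) gives C_{B,max}/C_{A0} = (k₁/k₂)^[k₂/(k₂−k₁)].
= (0.177/2.06)^(2.06/(2.06−0.177)) = (0.08592)^(1.094) = 0.06822.
C_{B,max} = 0.06822×3.26 = 0.222 mol/dm³.

0.222 mol/dm³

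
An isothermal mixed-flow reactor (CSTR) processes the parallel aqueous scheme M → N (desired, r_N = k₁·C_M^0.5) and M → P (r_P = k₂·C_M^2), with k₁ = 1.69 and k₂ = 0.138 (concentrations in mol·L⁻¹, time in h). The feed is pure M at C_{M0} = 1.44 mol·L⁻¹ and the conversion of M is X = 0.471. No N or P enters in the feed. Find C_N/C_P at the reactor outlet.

Exit C_M = C_{M0}(1−X) = 1.44×0.529 = 0.7618 mol·L⁻¹.
In a CSTR the entire volume is at exit conditions, so r_N = 1.69×0.7618^0.5 = 1.475 and r_P = 0.138×0.7618^2 = 0.08008.
Overall selectivity = C_N/C_P = r_Nτ/(r_Pτ) = r_N/r_P = 18.4.

18.4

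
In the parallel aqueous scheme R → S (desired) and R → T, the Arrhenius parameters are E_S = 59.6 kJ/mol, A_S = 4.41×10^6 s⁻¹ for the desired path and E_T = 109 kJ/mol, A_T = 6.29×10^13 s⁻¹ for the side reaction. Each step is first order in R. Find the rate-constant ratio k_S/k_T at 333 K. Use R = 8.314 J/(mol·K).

With equal orders, S_{S/T} = k_S/k_T = (A_S/A_T)·exp[(E_T−E_S)/(RT)].
(E_T−E_S)/(RT) = (109−59.6)×10³/(8.314×333) = 49400/2769 = 17.84.
k_S/k_T = (4.41×10^6/6.29×10^13)·exp(17.84) = 7.011×10^-8 × 5.613×10^7 = 3.94.

3.94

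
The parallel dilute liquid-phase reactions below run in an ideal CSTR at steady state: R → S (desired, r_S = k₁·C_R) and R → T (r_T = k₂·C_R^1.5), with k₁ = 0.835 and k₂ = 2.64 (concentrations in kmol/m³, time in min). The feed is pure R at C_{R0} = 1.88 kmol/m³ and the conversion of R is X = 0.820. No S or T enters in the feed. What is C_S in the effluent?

0.543 kmol/m³

Exit C_R = C_{R0}(1−X) = 1.88×0.180 = 0.3384 kmol/m³.
A CSTR operates uniformly at the exit composition, giving r_S = 0.2826 and r_T = 0.5197 (each k·C_R^n at C_R = 0.3384).
Fraction of consumed R going to S: r_S/(r_S+r_T) = 0.3522.
C_S = 0.3522·C_{R0}·X = 0.3522×1.88×0.820 = 0.543 kmol/m³.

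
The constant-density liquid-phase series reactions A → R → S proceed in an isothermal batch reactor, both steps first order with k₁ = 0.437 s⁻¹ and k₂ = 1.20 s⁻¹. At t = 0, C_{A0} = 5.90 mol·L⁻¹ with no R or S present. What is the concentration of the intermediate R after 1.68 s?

Solving the coupled first-order balances gives C_R(t) = [k₁/(k₂−k₁)]·C_{A0}·(e^(−k₁t) − e^(−k₂t)).
e^(−k₁t) = e^(−0.437×1.68) = e^(−0.7342) = 0.4799; e^(−k₂t) = e^(−2.016) = 0.1332.
C_R = 0.437×5.90/(1.20−0.437) × (0.4799−0.1332) = 3.379×0.3467 = 1.172 mol·L⁻¹.

1.17 mol·L⁻¹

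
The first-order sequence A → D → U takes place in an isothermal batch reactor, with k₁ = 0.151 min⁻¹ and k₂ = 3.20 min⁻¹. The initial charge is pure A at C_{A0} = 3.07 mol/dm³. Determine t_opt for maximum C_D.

Setting dC_D/dt = 0 gives t_opt = ln(k₂/k₁)/(k₂−k₁).
= ln(3.20/0.151)/(3.20−0.151) = ln(21.19)/3.049 = 3.054/3.049 = 1.00 min.

1.00 min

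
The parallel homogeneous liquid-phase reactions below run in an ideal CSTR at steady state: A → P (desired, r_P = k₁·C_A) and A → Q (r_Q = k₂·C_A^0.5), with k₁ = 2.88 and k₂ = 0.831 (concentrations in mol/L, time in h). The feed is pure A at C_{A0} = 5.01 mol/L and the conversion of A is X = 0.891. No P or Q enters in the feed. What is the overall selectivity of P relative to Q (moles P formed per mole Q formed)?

2.56

Exit C_A = C_{A0}(1−X) = 5.01×0.109 = 0.5461 mol/L.
In a CSTR the entire volume is at exit conditions, so r_P = 2.88×0.5461 = 1.573 and r_Q = 0.831×0.5461^0.5 = 0.6141.
Overall selectivity = C_P/C_Q = r_Pτ/(r_Qτ) = r_P/r_Q = 2.56.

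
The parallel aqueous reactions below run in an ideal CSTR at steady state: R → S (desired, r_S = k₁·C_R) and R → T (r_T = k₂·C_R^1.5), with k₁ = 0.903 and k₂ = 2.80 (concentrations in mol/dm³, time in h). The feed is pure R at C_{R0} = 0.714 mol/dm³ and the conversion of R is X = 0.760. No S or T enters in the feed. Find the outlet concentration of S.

Exit C_R = C_{R0}(1−X) = 0.714×0.240 = 0.1714 mol/dm³.
A CSTR operates uniformly at the exit composition, giving r_S = 0.1547 and r_T = 0.1986 (each k·C_R^n at C_R = 0.1714).
Fraction of consumed R going to S: r_S/(r_S+r_T) = 0.4379.
C_S = 0.4379·C_{R0}·X = 0.4379×0.714×0.760 = 0.238 mol/dm³.

0.238 mol/dm³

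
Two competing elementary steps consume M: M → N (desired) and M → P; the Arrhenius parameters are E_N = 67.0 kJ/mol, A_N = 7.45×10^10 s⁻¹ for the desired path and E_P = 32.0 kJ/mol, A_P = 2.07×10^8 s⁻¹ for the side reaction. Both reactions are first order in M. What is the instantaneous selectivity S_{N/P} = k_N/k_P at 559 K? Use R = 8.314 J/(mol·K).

Since both paths have the same order in M, the concentration cancels and S_{N/P} = k_N/k_P = (A_N/A_P)·exp[(E_P−E_N)/(RT)].
(E_P−E_N)/(RT) = (32.0−67.0)×10³/(8.314×559) = -35000/4648 = -7.531.
k_N/k_P = (7.45×10^10/2.07×10^8)·exp(-7.531) = 359.9 × 5.363×10^-4 = 0.193.

0.193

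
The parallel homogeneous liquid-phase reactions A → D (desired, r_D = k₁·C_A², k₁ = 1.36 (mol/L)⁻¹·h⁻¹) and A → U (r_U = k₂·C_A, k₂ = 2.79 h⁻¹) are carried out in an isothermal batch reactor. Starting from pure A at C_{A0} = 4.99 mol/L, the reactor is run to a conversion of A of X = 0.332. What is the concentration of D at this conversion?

1.11 mol/L

C_A = C_{A0}(1−X) = 3.333 mol/L.
Along a PFR/batch, dC_U/dC_A = −r_U/(r_D+r_U) = −k₂/(k₂+k₁·C_A).
Integrating from C_{A0} to C_A: C_U = (2.79/1.36)·ln[(2.79+1.36·4.99)/(2.79+1.36·3.33)] = 2.051·ln(9.576/7.323) = 0.5503 mol/L.
Then C_D = (C_{A0}−C_A) − C_U = 1.657 − 0.5503 = 1.106 mol/L.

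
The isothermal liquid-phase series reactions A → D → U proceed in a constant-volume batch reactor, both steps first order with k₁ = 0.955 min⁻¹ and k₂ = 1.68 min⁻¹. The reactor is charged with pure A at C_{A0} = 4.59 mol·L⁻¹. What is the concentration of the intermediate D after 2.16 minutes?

The intermediate concentration in a first-order A→B→C sequence is C_D = k₁C_{A0}(e^(−k₁t) − e^(−k₂t))/(k₂−k₁).
e^(−k₁t) = e^(−0.955×2.16) = e^(−2.063) = 0.1271; e^(−k₂t) = e^(−3.629) = 0.02655.
C_D = 0.955×4.59/(1.68−0.955) × (0.1271−0.02655) = 6.046×0.1005 = 0.6079 mol·L⁻¹.

0.608 mol·L⁻¹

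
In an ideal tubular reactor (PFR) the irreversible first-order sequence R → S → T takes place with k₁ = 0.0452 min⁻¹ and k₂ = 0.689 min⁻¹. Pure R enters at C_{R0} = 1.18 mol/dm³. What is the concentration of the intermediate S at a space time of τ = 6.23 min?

0.0614 mol/dm³

Solving the coupled first-order balances gives C_S(τ) = [k₁/(k₂−k₁)]·C_{R0}·(e^(−k₁τ) − e^(−k₂τ)).
e^(−k₁τ) = e^(−0.0452×6.23) = e^(−0.2816) = 0.7546; e^(−k₂τ) = e^(−4.292) = 0.01367.
C_S = 0.0452×1.18/(0.689−0.0452) × (0.7546−0.01367) = 0.08285×0.7409 = 0.06138 mol/dm³.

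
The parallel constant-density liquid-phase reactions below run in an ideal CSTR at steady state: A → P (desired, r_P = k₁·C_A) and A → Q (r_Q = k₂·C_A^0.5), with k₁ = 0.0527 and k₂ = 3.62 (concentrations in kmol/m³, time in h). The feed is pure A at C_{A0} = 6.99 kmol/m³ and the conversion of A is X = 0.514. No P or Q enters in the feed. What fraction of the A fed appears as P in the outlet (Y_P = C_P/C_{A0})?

Exit C_A = C_{A0}(1−X) = 6.99×0.486 = 3.397 kmol/m³.
A CSTR operates uniformly at the exit composition, giving r_P = 0.1790 and r_Q = 6.672 (each k·C_A^n at C_A = 3.397).
Fraction of consumed A going to P: r_P/(r_P+r_Q) = 0.02613.
C_P = 0.02613·C_{A0}·X = 0.02613×6.99×0.514 = 0.0939 kmol/m³; Y_P = C_P/C_{A0} = 0.0134.

0.0134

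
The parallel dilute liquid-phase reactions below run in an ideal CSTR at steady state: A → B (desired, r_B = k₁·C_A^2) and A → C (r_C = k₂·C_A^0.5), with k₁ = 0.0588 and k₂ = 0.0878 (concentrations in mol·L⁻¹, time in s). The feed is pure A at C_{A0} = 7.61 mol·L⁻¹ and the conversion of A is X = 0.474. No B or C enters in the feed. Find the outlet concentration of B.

Exit C_A = C_{A0}(1−X) = 7.61×0.526 = 4.003 mol·L⁻¹.
In a CSTR the entire volume is at exit conditions, so r_B = 0.0588×4.003^2 = 0.9421 and r_C = 0.0878×4.003^0.5 = 0.1757.
Fraction of consumed A going to B: r_B/(r_B+r_C) = 0.8429.
C_B = 0.8429·C_{A0}·X = 0.8429×7.61×0.474 = 3.04 mol·L⁻¹.

3.04 mol·L⁻¹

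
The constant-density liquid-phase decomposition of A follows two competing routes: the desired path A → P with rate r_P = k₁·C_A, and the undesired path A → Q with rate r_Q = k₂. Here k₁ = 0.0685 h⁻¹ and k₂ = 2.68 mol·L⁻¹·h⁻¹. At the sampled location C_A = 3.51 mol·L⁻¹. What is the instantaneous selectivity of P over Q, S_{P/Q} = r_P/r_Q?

S_{P/Q} = r_P/r_Q = (k₁·C_A)/(k₂) = (k₁/k₂)·C_A.
= (0.0685×3.510) / (2.68) = 0.2404/2.680 = 0.0897.
Since the desired path is higher order in A, keeping C_A high (PFR or concentrated feed) favours P.

0.0897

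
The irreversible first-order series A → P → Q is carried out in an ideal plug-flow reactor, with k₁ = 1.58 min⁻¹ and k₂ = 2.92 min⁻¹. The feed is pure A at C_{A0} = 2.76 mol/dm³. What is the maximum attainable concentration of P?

0.724 mol/dm³

Evaluating C_P at τ_opt = ln(k₂/k₁)/(k₂−k₁) gives C_{P,max}/C_{A0} = (k₁/k₂)^[k₂/(k₂−k₁)].
= (1.58/2.92)^(2.92/(2.92−1.58)) = (0.5411)^(2.179) = 0.2623.
C_{P,max} = 0.2623×2.76 = 0.724 mol/dm³.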